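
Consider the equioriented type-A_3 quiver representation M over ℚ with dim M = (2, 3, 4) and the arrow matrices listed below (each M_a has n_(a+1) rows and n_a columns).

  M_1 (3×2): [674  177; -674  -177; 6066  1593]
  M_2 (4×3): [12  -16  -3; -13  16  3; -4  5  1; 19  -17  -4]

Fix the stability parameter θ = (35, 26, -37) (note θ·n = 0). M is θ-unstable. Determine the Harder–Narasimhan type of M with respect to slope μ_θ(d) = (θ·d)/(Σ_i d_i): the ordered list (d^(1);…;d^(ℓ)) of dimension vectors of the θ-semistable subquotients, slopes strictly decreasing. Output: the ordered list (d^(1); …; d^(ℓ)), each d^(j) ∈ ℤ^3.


Barcode: M ≅ I[1,1], I[1,3], I[2,3]^2, I[3,3]. HN layers by μ_θ (4 steps, strictly decreasing):
  μ^(1)=35; μ^(2)=8; μ^(3)=-11/2; μ^(4)=-37

((1, 0, 0); (1, 1, 1); (0, 2, 2); (0, 0, 1))


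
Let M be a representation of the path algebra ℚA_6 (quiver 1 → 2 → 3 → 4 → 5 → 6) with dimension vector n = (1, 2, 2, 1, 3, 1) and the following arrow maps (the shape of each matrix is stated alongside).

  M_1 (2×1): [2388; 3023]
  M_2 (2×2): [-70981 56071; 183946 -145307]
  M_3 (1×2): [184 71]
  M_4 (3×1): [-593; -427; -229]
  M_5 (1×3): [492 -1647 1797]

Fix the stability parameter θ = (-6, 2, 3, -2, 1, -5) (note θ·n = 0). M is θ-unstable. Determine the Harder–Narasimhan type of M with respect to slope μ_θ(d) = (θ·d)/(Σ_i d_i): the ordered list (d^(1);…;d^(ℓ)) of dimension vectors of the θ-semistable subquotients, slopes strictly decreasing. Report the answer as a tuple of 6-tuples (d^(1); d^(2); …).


Interval decomposition of M: I[1,5], I[2,3], I[5,5], I[5,6].
HN type (ℓ=5): μ^(1)=3; μ^(2)=2; μ^(3)=1; μ^(4)=-2; μ^(5)=-6

((0, 0, 1, 0, 0, 0); (0, 1, 0, 0, 0, 0); (0, 1, 1, 1, 2, 0); (0, 0, 0, 0, 1, 1); (1, 0, 0, 0, 0, 0))


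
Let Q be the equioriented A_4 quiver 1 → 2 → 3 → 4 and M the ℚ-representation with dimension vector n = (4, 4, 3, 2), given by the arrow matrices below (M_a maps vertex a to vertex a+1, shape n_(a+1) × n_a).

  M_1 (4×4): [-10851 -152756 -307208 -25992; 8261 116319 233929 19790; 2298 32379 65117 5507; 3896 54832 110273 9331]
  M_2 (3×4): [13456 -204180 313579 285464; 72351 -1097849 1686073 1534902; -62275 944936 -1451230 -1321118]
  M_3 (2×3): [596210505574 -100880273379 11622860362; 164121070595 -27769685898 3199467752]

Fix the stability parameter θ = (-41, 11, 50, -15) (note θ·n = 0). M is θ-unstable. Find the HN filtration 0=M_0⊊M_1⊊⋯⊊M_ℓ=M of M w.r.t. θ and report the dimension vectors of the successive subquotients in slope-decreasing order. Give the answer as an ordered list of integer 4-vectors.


Barcode: M ≅ I[1,2], I[1,3], I[1,4]^2. HN layers by μ_θ (4 steps, strictly decreasing):
  μ^(1)=50; μ^(2)=35/2; μ^(3)=11; μ^(4)=-41

((0, 0, 1, 0); (0, 0, 2, 2); (0, 4, 0, 0); (4, 0, 0, 0))


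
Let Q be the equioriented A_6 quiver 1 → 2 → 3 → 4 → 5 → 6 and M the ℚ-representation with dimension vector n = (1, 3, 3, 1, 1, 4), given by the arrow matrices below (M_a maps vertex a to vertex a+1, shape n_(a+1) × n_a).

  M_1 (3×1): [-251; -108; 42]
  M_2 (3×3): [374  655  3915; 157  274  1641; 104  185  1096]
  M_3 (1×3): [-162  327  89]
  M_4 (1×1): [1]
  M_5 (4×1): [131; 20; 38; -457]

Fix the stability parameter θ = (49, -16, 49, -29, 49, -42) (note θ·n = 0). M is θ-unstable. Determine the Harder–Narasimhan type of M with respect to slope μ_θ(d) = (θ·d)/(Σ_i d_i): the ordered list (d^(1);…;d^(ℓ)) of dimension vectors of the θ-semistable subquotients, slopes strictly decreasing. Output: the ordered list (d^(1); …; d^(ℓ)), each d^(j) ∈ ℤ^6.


Barcode: M ≅ I[1,6], I[2,3]^2, I[6,6]^3. HN layers by μ_θ (4 steps, strictly decreasing):
  μ^(1)=49; μ^(2)=10; μ^(3)=-16; μ^(4)=-42

((0, 0, 2, 0, 0, 0); (1, 1, 1, 1, 1, 1); (0, 2, 0, 0, 0, 0); (0, 0, 0, 0, 0, 3))


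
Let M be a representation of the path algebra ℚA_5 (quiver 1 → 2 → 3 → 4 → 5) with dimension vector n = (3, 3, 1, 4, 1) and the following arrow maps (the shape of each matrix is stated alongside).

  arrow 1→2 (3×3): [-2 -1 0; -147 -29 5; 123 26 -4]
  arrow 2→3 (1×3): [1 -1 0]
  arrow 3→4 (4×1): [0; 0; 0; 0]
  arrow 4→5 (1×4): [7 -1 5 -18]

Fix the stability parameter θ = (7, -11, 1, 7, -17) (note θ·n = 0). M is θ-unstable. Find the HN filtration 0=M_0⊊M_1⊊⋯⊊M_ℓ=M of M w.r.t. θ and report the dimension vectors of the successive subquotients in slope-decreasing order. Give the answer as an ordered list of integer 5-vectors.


Interval decomposition of M: I[1,2]^2, I[1,3], I[4,4]^3, I[4,5].
HN type (ℓ=4): μ^(1)=7; μ^(2)=1; μ^(3)=-2; μ^(4)=-5

((0, 0, 0, 3, 0); (0, 0, 1, 0, 0); (3, 3, 0, 0, 0); (0, 0, 0, 1, 1))


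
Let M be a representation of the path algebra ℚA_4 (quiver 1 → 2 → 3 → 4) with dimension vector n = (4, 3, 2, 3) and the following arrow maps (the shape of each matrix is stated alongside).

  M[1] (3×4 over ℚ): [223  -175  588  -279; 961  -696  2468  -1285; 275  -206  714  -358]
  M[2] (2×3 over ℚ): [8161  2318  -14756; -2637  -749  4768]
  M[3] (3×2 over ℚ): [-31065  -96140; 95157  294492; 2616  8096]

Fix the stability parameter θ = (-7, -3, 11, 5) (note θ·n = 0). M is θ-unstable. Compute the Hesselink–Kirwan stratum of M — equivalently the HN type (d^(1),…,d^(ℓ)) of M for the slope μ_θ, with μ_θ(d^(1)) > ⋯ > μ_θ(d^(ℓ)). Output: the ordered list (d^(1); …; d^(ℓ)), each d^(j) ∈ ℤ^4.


Barcode: M ≅ I[1,1], I[1,2], I[1,3], I[1,4], I[4,4]^2. HN layers by μ_θ (5 steps, strictly decreasing):
  μ^(1)=11; μ^(2)=8; μ^(3)=5; μ^(4)=-3; μ^(5)=-7

((0, 0, 1, 0); (0, 0, 1, 1); (0, 0, 0, 2); (0, 3, 0, 0); (4, 0, 0, 0))


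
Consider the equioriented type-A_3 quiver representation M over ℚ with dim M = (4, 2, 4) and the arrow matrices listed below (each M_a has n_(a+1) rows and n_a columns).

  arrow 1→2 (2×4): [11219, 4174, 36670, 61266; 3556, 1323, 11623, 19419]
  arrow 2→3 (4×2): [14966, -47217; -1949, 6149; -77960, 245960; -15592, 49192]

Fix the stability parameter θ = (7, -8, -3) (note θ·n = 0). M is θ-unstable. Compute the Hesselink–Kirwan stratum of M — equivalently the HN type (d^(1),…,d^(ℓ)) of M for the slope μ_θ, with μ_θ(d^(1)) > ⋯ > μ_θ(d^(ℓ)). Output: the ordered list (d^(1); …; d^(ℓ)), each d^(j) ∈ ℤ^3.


Barcode: M ≅ I[1,1]^2, I[1,3]^2, I[3,3]^2. HN layers by μ_θ (3 steps, strictly decreasing):
  μ^(1)=7; μ^(2)=-4/3; μ^(3)=-3

((2, 0, 0); (2, 2, 2); (0, 0, 2))


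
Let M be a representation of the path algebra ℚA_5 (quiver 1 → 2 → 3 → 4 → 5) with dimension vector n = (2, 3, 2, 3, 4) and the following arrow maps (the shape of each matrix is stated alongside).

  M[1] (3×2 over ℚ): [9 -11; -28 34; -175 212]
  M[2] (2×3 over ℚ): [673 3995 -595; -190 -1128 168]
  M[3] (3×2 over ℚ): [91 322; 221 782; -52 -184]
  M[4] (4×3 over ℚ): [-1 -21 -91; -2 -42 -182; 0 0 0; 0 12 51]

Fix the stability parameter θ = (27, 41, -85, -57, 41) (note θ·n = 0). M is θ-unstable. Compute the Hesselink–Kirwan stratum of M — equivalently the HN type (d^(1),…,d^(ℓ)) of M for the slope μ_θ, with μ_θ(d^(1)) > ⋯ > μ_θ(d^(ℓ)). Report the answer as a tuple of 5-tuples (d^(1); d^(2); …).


Barcode: M ≅ I[1,3], I[1,4], I[2,2], I[4,5]^2, I[5,5]^2. HN layers by μ_θ (4 steps, strictly decreasing):
  μ^(1)=41; μ^(2)=-17/3; μ^(3)=-37/2; μ^(4)=-57

((0, 1, 0, 0, 4); (1, 1, 1, 0, 0); (1, 1, 1, 1, 0); (0, 0, 0, 2, 0))


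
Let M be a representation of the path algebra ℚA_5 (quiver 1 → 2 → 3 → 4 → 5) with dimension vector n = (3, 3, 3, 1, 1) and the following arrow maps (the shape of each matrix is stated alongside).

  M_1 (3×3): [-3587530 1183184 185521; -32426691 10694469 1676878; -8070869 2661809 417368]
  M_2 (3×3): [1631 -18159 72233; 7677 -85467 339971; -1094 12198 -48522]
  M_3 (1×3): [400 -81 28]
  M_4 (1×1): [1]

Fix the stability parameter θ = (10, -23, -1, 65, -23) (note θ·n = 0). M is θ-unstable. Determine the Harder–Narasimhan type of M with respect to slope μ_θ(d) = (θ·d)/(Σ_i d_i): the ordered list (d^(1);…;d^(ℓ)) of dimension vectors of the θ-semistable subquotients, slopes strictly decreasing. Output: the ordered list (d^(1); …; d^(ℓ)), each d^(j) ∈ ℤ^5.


Via rank(M_{q-1}∘⋯∘M_p): M ≅ I[1,2], I[1,3], I[1,5], I[3,3].
μ_θ-semistable layers: μ^(1)=21; μ^(2)=-1; μ^(3)=-13/2

((0, 0, 0, 1, 1); (0, 0, 3, 0, 0); (3, 3, 0, 0, 0))


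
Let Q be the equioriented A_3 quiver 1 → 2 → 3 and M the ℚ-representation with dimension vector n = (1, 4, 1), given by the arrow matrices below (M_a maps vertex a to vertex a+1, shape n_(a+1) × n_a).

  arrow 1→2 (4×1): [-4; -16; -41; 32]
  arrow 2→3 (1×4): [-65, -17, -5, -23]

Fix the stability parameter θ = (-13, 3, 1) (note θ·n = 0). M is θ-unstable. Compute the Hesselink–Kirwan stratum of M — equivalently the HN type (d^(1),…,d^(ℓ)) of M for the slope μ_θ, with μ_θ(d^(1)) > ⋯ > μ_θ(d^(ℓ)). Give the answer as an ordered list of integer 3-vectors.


Interval decomposition of M: I[1,3], I[2,2]^3.
HN type (ℓ=3): μ^(1)=3; μ^(2)=2; μ^(3)=-13

((0, 3, 0); (0, 1, 1); (1, 0, 0))


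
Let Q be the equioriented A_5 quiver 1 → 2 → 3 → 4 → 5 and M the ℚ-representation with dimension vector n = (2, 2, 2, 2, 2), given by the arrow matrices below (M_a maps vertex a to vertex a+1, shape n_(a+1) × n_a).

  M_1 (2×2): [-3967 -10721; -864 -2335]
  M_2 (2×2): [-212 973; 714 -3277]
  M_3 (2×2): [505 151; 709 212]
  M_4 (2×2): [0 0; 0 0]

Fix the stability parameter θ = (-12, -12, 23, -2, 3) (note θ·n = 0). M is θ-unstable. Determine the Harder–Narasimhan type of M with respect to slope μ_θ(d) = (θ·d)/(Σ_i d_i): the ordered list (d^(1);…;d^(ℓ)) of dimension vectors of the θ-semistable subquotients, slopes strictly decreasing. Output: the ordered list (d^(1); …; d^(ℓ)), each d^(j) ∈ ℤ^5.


Via rank(M_{q-1}∘⋯∘M_p): M ≅ I[1,4]^2, I[5,5]^2.
μ_θ-semistable layers: μ^(1)=21/2; μ^(2)=3; μ^(3)=-12

((0, 0, 2, 2, 0); (0, 0, 0, 0, 2); (2, 2, 0, 0, 0))


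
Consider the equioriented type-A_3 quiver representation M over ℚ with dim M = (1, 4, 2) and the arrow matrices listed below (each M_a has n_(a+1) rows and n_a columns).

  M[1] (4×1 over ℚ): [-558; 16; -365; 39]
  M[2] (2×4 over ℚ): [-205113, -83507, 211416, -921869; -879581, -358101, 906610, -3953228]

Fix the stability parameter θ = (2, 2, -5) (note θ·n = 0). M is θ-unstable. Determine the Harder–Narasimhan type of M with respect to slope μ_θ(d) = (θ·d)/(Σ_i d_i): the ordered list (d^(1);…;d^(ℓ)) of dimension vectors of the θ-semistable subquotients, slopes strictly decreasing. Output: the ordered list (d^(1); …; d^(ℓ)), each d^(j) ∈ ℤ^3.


Interval decomposition of M: I[1,3], I[2,2]^2, I[2,3].
HN type (ℓ=3): μ^(1)=2; μ^(2)=-1/3; μ^(3)=-3/2

((0, 2, 0); (1, 1, 1); (0, 1, 1))


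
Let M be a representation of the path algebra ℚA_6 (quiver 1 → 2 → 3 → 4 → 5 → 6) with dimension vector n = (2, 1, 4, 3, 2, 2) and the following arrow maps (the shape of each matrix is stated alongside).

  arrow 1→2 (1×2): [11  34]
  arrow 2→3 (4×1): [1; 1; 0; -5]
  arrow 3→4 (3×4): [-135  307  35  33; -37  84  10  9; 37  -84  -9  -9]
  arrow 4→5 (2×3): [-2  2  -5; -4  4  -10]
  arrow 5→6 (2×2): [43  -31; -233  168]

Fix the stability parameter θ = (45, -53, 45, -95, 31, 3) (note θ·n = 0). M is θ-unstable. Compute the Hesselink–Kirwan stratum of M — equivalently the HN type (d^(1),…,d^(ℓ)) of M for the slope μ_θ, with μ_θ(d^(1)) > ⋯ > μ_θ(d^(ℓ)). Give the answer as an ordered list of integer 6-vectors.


Via rank(M_{q-1}∘⋯∘M_p): M ≅ I[1,1], I[1,4], I[3,3], I[3,4], I[3,6], I[5,6].
μ_θ-semistable layers: μ^(1)=45; μ^(2)=17; μ^(3)=-29/2; μ^(4)=-25

((1, 0, 1, 0, 0, 0); (0, 0, 0, 0, 2, 2); (1, 1, 1, 1, 0, 0); (0, 0, 2, 2, 0, 0))


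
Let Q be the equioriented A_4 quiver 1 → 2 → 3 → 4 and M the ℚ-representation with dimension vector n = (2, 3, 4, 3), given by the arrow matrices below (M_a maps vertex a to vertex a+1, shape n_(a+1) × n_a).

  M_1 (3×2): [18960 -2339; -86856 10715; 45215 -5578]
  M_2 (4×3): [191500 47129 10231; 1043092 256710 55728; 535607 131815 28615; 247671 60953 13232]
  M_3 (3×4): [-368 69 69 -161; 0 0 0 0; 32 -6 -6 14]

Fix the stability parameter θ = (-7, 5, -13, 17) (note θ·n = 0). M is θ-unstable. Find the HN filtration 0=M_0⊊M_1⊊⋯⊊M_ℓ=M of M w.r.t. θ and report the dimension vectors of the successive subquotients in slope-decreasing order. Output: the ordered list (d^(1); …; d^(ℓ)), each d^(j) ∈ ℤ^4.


Via rank(M_{q-1}∘⋯∘M_p): M ≅ I[1,3], I[1,4], I[2,3], I[3,3], I[4,4]^2.
μ_θ-semistable layers: μ^(1)=17; μ^(2)=-4; μ^(3)=-7; μ^(4)=-13

((0, 0, 0, 3); (0, 3, 3, 0); (2, 0, 0, 0); (0, 0, 1, 0))


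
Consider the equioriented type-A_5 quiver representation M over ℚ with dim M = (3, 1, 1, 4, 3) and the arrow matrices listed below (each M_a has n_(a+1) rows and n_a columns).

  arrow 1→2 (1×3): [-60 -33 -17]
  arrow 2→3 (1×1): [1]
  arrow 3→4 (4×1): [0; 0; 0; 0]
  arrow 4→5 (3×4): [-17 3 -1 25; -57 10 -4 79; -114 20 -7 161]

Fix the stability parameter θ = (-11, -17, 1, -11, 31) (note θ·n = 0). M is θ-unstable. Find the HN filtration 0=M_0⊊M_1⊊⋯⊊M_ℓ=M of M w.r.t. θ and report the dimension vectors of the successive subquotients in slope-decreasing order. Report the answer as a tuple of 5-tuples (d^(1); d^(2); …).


Via rank(M_{q-1}∘⋯∘M_p): M ≅ I[1,1]^2, I[1,3], I[4,4], I[4,5]^3.
μ_θ-semistable layers: μ^(1)=31; μ^(2)=1; μ^(3)=-11; μ^(4)=-14

((0, 0, 0, 0, 3); (0, 0, 1, 0, 0); (2, 0, 0, 4, 0); (1, 1, 0, 0, 0))


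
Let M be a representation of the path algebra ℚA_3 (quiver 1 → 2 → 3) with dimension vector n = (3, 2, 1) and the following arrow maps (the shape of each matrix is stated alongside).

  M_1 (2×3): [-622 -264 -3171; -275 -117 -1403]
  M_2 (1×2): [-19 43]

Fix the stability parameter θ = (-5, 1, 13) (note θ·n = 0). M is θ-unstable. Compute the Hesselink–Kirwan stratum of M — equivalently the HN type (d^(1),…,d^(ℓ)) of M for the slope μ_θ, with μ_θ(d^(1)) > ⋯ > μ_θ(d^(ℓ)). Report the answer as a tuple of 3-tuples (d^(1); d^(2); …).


Interval decomposition of M: I[1,1], I[1,2], I[1,3].
HN type (ℓ=3): μ^(1)=13; μ^(2)=1; μ^(3)=-5

((0, 0, 1); (0, 2, 0); (3, 0, 0))


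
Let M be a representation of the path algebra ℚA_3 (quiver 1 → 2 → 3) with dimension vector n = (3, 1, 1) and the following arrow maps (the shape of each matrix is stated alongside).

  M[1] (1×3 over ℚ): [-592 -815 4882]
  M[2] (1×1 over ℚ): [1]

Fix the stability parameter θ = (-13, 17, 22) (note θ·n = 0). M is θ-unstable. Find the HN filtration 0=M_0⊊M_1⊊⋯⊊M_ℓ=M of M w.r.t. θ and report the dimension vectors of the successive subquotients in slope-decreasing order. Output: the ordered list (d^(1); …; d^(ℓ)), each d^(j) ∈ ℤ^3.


Interval decomposition of M: I[1,1]^2, I[1,3].
HN type (ℓ=3): μ^(1)=22; μ^(2)=17; μ^(3)=-13

((0, 0, 1); (0, 1, 0); (3, 0, 0))


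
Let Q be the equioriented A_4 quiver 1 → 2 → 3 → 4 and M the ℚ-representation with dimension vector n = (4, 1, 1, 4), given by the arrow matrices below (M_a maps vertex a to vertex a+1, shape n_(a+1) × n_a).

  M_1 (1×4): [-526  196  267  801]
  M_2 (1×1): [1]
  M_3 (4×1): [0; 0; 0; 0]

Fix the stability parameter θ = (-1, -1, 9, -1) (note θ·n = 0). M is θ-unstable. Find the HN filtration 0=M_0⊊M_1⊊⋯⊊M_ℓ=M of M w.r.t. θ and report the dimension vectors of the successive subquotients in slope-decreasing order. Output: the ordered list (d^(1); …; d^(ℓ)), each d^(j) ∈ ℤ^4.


Interval decomposition of M: I[1,1]^3, I[1,3], I[4,4]^4.
HN type (ℓ=2): μ^(1)=9; μ^(2)=-1

((0, 0, 1, 0); (4, 1, 0, 4))


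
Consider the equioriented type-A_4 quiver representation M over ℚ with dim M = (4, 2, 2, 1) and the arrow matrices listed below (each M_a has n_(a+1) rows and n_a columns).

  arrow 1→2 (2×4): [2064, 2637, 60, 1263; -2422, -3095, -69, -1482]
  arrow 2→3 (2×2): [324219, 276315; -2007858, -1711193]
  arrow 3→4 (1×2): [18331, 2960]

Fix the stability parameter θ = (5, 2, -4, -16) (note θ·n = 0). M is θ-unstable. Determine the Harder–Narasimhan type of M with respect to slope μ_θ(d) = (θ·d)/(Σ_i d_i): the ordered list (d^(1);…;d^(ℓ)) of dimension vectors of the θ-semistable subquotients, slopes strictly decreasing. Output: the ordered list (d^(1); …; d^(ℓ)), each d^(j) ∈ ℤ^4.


Interval decomposition of M: I[1,1]^2, I[1,3], I[1,4].
HN type (ℓ=3): μ^(1)=5; μ^(2)=1; μ^(3)=-13/4

((2, 0, 0, 0); (1, 1, 1, 0); (1, 1, 1, 1))


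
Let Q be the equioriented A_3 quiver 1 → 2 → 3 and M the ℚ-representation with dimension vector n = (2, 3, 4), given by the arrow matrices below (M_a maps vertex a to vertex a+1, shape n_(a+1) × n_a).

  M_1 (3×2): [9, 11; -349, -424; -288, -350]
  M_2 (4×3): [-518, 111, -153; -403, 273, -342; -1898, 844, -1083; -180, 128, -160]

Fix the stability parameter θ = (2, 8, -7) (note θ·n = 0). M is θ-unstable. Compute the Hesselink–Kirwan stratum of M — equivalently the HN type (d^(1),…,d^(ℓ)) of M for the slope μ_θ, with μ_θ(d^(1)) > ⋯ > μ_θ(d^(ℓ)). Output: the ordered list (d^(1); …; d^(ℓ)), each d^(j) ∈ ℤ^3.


Barcode: M ≅ I[1,3]^2, I[2,3], I[3,3]. HN layers by μ_θ (3 steps, strictly decreasing):
  μ^(1)=1; μ^(2)=1/2; μ^(3)=-7

((2, 2, 2); (0, 1, 1); (0, 0, 1))


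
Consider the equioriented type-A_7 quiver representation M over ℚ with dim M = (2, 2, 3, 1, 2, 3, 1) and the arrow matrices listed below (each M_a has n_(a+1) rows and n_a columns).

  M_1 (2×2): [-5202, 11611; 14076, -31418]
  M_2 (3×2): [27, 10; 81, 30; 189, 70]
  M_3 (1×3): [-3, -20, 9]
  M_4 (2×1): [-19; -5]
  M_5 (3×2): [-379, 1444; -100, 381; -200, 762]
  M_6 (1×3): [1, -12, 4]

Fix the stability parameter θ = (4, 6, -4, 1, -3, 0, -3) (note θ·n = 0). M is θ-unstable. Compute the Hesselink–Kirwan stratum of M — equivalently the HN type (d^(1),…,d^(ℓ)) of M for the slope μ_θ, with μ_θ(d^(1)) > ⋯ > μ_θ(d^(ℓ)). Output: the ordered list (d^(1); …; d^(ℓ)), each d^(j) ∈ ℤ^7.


Barcode: M ≅ I[1,1], I[1,3], I[2,2], I[3,3], I[3,7], I[5,6], I[6,6]. HN layers by μ_θ (7 steps, strictly decreasing):
  μ^(1)=6; μ^(2)=4; μ^(3)=2; μ^(4)=0; μ^(5)=-5/4; μ^(6)=-3; μ^(7)=-4

((0, 1, 0, 0, 0, 0, 0); (1, 0, 0, 0, 0, 0, 0); (1, 1, 1, 0, 0, 0, 0); (0, 0, 0, 0, 0, 2, 0); (0, 0, 0, 1, 1, 1, 1); (0, 0, 0, 0, 1, 0, 0); (0, 0, 2, 0, 0, 0, 0))


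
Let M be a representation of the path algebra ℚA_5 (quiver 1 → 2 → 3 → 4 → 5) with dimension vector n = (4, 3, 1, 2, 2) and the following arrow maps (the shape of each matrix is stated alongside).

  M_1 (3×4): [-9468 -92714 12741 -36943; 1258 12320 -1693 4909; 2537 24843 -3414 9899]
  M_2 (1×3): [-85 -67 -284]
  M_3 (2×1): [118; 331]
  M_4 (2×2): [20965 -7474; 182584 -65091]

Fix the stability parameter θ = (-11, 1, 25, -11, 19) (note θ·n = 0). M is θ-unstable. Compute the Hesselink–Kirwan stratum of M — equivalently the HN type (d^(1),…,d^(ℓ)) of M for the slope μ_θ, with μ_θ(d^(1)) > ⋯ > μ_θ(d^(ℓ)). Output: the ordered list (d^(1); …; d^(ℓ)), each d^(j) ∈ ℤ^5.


Via rank(M_{q-1}∘⋯∘M_p): M ≅ I[1,1], I[1,2]^2, I[1,5], I[4,5].
μ_θ-semistable layers: μ^(1)=19; μ^(2)=7; μ^(3)=1; μ^(4)=-11

((0, 0, 0, 0, 2); (0, 0, 1, 1, 0); (0, 3, 0, 0, 0); (4, 0, 0, 1, 0))


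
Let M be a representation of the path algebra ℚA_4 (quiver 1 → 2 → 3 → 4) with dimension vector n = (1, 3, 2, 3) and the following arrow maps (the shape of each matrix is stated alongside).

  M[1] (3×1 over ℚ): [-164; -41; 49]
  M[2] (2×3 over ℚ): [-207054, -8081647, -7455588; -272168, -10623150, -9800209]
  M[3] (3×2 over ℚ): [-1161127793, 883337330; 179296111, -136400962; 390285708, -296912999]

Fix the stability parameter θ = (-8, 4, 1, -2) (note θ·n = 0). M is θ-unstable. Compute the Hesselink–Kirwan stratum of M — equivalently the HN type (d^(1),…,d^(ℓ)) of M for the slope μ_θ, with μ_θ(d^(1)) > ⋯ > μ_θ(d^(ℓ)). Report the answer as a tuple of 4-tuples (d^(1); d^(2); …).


Barcode: M ≅ I[1,4], I[2,2], I[2,4], I[4,4]. HN layers by μ_θ (4 steps, strictly decreasing):
  μ^(1)=4; μ^(2)=1; μ^(3)=-2; μ^(4)=-8

((0, 1, 0, 0); (0, 2, 2, 2); (0, 0, 0, 1); (1, 0, 0, 0))


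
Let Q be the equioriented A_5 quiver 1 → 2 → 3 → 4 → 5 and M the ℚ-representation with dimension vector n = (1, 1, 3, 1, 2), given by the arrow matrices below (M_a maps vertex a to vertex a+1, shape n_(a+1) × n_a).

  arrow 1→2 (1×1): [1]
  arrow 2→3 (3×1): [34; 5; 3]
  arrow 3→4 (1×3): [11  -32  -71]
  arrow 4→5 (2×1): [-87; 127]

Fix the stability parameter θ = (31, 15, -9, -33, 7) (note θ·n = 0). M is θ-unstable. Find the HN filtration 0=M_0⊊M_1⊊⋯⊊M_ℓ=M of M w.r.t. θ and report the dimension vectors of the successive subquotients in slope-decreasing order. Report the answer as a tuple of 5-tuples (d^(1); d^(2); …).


Via rank(M_{q-1}∘⋯∘M_p): M ≅ I[1,5], I[3,3]^2, I[5,5].
μ_θ-semistable layers: μ^(1)=7; μ^(2)=1; μ^(3)=-9

((0, 0, 0, 0, 2); (1, 1, 1, 1, 0); (0, 0, 2, 0, 0))


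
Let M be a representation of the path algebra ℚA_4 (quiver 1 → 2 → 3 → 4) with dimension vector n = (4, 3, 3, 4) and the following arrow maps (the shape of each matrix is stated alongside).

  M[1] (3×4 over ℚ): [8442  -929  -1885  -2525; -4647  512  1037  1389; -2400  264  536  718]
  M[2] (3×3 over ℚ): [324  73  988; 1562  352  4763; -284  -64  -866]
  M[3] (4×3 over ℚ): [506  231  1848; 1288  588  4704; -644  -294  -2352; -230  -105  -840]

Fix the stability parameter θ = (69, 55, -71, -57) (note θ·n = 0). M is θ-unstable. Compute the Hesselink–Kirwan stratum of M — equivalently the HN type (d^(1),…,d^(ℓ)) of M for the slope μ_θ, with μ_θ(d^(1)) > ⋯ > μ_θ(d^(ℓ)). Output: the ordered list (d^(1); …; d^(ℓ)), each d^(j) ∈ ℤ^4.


Via rank(M_{q-1}∘⋯∘M_p): M ≅ I[1,1], I[1,2], I[1,3], I[1,4], I[3,3], I[4,4]^3.
μ_θ-semistable layers: μ^(1)=69; μ^(2)=62; μ^(3)=53/3; μ^(4)=-1; μ^(5)=-57; μ^(6)=-71

((1, 0, 0, 0); (1, 1, 0, 0); (1, 1, 1, 0); (1, 1, 1, 1); (0, 0, 0, 3); (0, 0, 1, 0))


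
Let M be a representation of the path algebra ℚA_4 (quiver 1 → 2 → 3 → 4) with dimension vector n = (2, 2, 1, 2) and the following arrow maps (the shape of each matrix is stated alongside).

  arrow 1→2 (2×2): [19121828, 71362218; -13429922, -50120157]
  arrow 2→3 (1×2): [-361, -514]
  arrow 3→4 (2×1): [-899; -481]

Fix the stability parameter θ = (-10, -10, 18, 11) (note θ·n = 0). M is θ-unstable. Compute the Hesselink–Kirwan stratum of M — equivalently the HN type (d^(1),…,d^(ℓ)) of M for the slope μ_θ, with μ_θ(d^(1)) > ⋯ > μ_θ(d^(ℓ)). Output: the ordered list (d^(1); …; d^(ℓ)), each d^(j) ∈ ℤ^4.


Via rank(M_{q-1}∘⋯∘M_p): M ≅ I[1,1], I[1,2], I[2,4], I[4,4].
μ_θ-semistable layers: μ^(1)=29/2; μ^(2)=11; μ^(3)=-10

((0, 0, 1, 1); (0, 0, 0, 1); (2, 2, 0, 0))


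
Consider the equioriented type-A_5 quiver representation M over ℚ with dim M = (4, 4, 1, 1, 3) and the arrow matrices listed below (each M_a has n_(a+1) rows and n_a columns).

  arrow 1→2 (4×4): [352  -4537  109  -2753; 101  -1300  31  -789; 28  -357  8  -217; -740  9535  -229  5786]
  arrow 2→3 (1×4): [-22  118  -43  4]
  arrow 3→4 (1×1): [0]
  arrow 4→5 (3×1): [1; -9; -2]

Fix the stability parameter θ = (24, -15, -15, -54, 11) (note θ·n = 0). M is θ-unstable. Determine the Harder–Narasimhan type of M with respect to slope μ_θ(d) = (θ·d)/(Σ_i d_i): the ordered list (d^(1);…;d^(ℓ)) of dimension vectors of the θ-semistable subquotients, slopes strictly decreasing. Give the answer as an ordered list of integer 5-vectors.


Via rank(M_{q-1}∘⋯∘M_p): M ≅ I[1,2]^3, I[1,3], I[4,5], I[5,5]^2.
μ_θ-semistable layers: μ^(1)=11; μ^(2)=9/2; μ^(3)=-2; μ^(4)=-54

((0, 0, 0, 0, 3); (3, 3, 0, 0, 0); (1, 1, 1, 0, 0); (0, 0, 0, 1, 0))


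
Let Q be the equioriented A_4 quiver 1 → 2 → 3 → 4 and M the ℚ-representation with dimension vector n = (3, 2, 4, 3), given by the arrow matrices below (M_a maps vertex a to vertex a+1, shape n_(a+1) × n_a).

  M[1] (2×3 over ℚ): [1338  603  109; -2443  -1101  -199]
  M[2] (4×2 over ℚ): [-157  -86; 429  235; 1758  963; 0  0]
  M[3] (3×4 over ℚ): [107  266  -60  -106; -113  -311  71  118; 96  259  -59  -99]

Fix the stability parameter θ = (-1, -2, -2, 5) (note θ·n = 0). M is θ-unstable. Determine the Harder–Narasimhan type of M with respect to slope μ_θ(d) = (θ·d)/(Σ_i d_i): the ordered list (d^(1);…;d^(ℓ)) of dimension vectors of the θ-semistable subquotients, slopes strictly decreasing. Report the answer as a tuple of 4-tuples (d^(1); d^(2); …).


Interval decomposition of M: I[1,1], I[1,4]^2, I[3,3], I[3,4].
HN type (ℓ=4): μ^(1)=5; μ^(2)=-1; μ^(3)=-5/3; μ^(4)=-2

((0, 0, 0, 3); (1, 0, 0, 0); (2, 2, 2, 0); (0, 0, 2, 0))


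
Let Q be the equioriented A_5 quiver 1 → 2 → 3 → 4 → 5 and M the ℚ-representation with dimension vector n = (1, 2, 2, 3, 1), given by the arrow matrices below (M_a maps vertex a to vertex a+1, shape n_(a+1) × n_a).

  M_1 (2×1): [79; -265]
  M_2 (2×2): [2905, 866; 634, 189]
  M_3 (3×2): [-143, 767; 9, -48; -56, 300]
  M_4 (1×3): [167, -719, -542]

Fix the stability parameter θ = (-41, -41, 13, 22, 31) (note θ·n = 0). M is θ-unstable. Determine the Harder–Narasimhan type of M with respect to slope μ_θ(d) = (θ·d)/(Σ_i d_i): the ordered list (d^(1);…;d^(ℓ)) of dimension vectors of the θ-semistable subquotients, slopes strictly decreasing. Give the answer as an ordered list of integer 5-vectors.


Barcode: M ≅ I[1,5], I[2,4], I[4,4]. HN layers by μ_θ (4 steps, strictly decreasing):
  μ^(1)=31; μ^(2)=22; μ^(3)=13; μ^(4)=-41

((0, 0, 0, 0, 1); (0, 0, 0, 3, 0); (0, 0, 2, 0, 0); (1, 2, 0, 0, 0))


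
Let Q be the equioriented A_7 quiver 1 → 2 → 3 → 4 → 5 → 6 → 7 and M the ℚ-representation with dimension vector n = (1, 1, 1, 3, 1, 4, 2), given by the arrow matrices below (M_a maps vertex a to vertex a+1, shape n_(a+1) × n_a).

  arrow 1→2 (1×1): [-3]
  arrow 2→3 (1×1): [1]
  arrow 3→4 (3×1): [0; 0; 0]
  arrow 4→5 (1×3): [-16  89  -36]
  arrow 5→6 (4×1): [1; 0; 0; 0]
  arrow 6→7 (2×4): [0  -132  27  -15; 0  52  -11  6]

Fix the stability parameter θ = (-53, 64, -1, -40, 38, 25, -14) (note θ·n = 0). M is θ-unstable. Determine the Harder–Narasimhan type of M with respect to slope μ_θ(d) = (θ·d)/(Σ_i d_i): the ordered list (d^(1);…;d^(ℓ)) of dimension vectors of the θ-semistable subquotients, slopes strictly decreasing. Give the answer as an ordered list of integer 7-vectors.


Interval decomposition of M: I[1,3], I[4,4]^2, I[4,6], I[6,6], I[6,7]^2.
HN type (ℓ=5): μ^(1)=63/2; μ^(2)=25; μ^(3)=11/2; μ^(4)=-40; μ^(5)=-53

((0, 1, 1, 0, 1, 1, 0); (0, 0, 0, 0, 0, 1, 0); (0, 0, 0, 0, 0, 2, 2); (0, 0, 0, 3, 0, 0, 0); (1, 0, 0, 0, 0, 0, 0))


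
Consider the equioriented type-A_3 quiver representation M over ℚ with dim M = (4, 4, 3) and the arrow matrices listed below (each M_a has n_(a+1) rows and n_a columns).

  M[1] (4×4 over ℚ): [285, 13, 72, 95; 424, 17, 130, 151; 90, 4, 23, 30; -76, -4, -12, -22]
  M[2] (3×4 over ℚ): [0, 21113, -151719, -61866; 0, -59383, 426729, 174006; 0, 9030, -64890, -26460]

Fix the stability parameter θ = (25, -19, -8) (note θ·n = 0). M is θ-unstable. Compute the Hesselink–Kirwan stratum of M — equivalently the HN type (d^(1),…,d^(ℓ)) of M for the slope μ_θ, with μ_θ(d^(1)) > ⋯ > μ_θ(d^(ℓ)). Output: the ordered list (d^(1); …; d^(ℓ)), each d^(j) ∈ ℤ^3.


Via rank(M_{q-1}∘⋯∘M_p): M ≅ I[1,2]^3, I[1,3], I[3,3]^2.
μ_θ-semistable layers: μ^(1)=3; μ^(2)=-2/3; μ^(3)=-8

((3, 3, 0); (1, 1, 1); (0, 0, 2))


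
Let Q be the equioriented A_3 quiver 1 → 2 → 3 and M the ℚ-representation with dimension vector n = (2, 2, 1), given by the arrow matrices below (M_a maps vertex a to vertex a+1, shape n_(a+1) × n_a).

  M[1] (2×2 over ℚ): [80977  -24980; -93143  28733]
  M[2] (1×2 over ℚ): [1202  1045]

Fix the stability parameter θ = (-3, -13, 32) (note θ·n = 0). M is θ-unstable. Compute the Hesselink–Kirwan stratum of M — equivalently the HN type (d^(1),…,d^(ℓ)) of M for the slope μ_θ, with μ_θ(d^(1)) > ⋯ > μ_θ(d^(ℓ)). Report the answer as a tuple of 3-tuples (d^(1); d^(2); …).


Barcode: M ≅ I[1,2], I[1,3]. HN layers by μ_θ (2 steps, strictly decreasing):
  μ^(1)=32; μ^(2)=-8

((0, 0, 1); (2, 2, 0))


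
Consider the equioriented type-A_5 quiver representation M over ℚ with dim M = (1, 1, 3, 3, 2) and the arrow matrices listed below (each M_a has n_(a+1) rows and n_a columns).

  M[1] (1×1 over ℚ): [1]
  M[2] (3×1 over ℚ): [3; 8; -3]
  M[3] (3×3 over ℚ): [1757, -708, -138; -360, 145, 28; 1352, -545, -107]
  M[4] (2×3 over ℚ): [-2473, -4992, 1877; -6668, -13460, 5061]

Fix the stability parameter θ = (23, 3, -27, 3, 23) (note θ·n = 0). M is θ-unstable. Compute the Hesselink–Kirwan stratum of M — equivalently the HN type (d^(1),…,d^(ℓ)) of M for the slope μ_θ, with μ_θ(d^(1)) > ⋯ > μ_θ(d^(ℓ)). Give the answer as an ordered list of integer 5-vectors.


Barcode: M ≅ I[1,5], I[3,4], I[3,5]. HN layers by μ_θ (4 steps, strictly decreasing):
  μ^(1)=23; μ^(2)=3; μ^(3)=-1/3; μ^(4)=-27

((0, 0, 0, 0, 2); (0, 0, 0, 3, 0); (1, 1, 1, 0, 0); (0, 0, 2, 0, 0))


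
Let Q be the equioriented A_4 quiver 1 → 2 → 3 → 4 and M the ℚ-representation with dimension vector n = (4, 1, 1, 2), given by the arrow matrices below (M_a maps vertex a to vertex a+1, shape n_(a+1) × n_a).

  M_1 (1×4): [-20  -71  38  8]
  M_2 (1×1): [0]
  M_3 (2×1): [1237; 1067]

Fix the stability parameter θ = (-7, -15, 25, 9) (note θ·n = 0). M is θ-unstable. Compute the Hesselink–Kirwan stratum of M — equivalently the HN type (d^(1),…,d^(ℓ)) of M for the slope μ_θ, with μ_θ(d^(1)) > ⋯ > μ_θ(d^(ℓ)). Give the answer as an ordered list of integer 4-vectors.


Barcode: M ≅ I[1,1]^3, I[1,2], I[3,4], I[4,4]. HN layers by μ_θ (4 steps, strictly decreasing):
  μ^(1)=17; μ^(2)=9; μ^(3)=-7; μ^(4)=-11

((0, 0, 1, 1); (0, 0, 0, 1); (3, 0, 0, 0); (1, 1, 0, 0))


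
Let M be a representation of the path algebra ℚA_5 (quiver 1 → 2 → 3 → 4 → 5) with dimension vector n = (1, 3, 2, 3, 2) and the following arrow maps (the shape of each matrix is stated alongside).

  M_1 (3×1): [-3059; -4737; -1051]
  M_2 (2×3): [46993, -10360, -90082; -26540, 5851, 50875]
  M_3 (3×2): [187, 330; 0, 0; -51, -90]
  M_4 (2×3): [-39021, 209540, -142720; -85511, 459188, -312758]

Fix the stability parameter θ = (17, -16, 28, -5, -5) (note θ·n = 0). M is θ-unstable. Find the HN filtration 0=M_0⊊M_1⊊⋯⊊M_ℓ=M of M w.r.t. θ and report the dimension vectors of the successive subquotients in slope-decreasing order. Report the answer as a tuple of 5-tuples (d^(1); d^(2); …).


Via rank(M_{q-1}∘⋯∘M_p): M ≅ I[1,5], I[2,2], I[2,3], I[4,4], I[4,5].
μ_θ-semistable layers: μ^(1)=28; μ^(2)=6; μ^(3)=1/2; μ^(4)=-5; μ^(5)=-16

((0, 0, 1, 0, 0); (0, 0, 1, 1, 1); (1, 1, 0, 0, 0); (0, 0, 0, 2, 1); (0, 2, 0, 0, 0))


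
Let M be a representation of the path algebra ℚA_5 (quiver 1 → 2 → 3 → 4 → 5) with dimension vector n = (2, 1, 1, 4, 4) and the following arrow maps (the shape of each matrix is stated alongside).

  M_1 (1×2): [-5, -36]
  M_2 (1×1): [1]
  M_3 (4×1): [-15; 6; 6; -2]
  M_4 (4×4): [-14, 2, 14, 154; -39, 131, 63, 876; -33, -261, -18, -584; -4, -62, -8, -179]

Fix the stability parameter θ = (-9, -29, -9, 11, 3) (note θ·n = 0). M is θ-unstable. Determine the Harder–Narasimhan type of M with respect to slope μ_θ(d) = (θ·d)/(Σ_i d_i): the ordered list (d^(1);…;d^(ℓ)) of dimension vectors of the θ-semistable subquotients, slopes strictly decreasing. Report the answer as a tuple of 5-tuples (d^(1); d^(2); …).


Via rank(M_{q-1}∘⋯∘M_p): M ≅ I[1,1], I[1,5], I[4,4], I[4,5]^2, I[5,5].
μ_θ-semistable layers: μ^(1)=11; μ^(2)=7; μ^(3)=3; μ^(4)=-9; μ^(5)=-19

((0, 0, 0, 1, 0); (0, 0, 0, 3, 3); (0, 0, 0, 0, 1); (1, 0, 1, 0, 0); (1, 1, 0, 0, 0))


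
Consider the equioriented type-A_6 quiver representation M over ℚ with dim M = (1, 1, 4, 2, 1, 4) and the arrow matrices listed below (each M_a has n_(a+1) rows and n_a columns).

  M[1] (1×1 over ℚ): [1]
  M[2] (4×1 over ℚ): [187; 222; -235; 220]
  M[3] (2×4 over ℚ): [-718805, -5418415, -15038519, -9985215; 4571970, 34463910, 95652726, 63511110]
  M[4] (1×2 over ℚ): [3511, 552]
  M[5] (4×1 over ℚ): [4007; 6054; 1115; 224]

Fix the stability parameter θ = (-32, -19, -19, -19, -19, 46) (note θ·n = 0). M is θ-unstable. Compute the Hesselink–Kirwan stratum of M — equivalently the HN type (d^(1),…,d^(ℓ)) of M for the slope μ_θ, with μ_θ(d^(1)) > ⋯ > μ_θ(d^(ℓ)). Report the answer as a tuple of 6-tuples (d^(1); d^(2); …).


Via rank(M_{q-1}∘⋯∘M_p): M ≅ I[1,3], I[3,3]^2, I[3,6], I[4,4], I[6,6]^3.
μ_θ-semistable layers: μ^(1)=46; μ^(2)=-19; μ^(3)=-32

((0, 0, 0, 0, 0, 4); (0, 1, 4, 2, 1, 0); (1, 0, 0, 0, 0, 0))


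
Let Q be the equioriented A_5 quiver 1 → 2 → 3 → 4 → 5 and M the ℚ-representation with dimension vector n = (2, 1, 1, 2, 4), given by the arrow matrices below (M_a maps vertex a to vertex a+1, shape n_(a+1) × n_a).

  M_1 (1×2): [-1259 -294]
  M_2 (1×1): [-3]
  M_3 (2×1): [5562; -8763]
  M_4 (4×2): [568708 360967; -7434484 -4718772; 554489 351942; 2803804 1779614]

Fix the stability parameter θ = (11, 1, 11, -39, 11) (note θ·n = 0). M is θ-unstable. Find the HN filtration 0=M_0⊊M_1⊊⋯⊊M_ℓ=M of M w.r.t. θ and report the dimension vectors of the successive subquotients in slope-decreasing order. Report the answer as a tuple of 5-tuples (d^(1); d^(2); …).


Via rank(M_{q-1}∘⋯∘M_p): M ≅ I[1,1], I[1,5], I[4,5], I[5,5]^2.
μ_θ-semistable layers: μ^(1)=11; μ^(2)=-4; μ^(3)=-39

((1, 0, 0, 0, 4); (1, 1, 1, 1, 0); (0, 0, 0, 1, 0))


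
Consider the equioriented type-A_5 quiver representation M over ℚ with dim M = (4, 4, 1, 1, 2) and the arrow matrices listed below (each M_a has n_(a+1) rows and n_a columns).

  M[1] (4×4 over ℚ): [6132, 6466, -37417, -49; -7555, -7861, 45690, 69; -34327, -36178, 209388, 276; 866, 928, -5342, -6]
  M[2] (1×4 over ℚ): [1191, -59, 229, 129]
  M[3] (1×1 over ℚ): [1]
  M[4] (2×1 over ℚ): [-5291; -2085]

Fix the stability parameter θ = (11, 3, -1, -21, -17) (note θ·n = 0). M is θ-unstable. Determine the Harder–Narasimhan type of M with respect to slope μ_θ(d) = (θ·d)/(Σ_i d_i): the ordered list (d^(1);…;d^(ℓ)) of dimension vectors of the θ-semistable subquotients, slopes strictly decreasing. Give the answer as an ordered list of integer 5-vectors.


Interval decomposition of M: I[1,1], I[1,2]^2, I[1,5], I[2,2], I[5,5].
HN type (ℓ=5): μ^(1)=11; μ^(2)=7; μ^(3)=3; μ^(4)=-5; μ^(5)=-17

((1, 0, 0, 0, 0); (2, 2, 0, 0, 0); (0, 1, 0, 0, 0); (1, 1, 1, 1, 1); (0, 0, 0, 0, 1))


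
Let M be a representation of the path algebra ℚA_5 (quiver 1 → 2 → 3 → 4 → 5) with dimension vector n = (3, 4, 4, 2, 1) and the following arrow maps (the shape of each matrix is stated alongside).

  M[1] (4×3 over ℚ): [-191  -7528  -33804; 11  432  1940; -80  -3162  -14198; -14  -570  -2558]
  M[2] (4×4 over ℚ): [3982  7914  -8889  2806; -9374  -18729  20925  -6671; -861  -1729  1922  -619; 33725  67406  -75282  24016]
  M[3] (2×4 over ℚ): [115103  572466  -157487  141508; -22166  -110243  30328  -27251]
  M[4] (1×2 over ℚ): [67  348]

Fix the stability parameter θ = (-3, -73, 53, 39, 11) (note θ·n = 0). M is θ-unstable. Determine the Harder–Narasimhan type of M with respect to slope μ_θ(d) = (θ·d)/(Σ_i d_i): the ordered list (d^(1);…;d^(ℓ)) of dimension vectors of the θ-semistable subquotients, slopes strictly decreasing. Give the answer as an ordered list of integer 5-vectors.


Barcode: M ≅ I[1,1], I[1,3], I[1,5], I[2,3], I[2,4]. HN layers by μ_θ (6 steps, strictly decreasing):
  μ^(1)=53; μ^(2)=46; μ^(3)=103/3; μ^(4)=-3; μ^(5)=-38; μ^(6)=-73

((0, 0, 2, 0, 0); (0, 0, 1, 1, 0); (0, 0, 1, 1, 1); (1, 0, 0, 0, 0); (2, 2, 0, 0, 0); (0, 2, 0, 0, 0))


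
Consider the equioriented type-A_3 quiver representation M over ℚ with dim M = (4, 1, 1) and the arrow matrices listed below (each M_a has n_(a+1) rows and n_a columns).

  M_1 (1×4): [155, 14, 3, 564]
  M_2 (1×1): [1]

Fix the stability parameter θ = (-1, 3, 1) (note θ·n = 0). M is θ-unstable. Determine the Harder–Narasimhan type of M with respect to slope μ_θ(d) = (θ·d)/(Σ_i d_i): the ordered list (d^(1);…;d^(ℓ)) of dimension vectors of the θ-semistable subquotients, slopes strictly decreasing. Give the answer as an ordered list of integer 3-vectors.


Barcode: M ≅ I[1,1]^3, I[1,3]. HN layers by μ_θ (2 steps, strictly decreasing):
  μ^(1)=2; μ^(2)=-1

((0, 1, 1); (4, 0, 0))


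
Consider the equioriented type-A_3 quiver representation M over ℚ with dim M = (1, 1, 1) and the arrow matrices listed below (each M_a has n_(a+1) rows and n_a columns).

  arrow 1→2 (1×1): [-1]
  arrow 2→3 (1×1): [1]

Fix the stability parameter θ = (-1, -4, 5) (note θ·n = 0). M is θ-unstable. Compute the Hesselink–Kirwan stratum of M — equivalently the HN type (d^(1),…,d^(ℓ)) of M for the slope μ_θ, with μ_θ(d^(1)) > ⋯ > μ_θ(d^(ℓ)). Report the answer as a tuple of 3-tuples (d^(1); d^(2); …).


Barcode: M ≅ I[1,3]. HN layers by μ_θ (2 steps, strictly decreasing):
  μ^(1)=5; μ^(2)=-5/2

((0, 0, 1); (1, 1, 0))


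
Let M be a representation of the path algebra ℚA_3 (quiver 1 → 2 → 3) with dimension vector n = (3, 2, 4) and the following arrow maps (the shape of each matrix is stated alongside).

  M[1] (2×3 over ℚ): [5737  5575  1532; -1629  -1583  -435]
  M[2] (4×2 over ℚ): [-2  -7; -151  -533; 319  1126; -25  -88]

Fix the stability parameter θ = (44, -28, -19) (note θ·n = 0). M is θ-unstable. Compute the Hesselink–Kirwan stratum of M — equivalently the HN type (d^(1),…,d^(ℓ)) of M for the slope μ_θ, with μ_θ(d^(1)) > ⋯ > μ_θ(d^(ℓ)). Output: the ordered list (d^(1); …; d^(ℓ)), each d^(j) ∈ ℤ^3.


Via rank(M_{q-1}∘⋯∘M_p): M ≅ I[1,1], I[1,3]^2, I[3,3]^2.
μ_θ-semistable layers: μ^(1)=44; μ^(2)=-1; μ^(3)=-19

((1, 0, 0); (2, 2, 2); (0, 0, 2))


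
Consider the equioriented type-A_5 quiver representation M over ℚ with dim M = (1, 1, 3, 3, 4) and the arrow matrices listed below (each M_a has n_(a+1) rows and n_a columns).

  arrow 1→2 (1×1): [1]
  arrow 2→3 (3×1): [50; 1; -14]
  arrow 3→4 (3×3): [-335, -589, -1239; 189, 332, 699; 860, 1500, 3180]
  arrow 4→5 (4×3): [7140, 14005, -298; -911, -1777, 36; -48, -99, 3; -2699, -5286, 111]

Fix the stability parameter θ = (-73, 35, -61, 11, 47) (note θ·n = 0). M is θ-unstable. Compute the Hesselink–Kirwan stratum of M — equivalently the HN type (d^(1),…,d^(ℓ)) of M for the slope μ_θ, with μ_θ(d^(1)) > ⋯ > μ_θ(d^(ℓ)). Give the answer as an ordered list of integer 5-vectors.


Barcode: M ≅ I[1,5], I[3,3], I[3,5], I[4,5], I[5,5]. HN layers by μ_θ (5 steps, strictly decreasing):
  μ^(1)=47; μ^(2)=11; μ^(3)=-13; μ^(4)=-61; μ^(5)=-73

((0, 0, 0, 0, 4); (0, 0, 0, 3, 0); (0, 1, 1, 0, 0); (0, 0, 2, 0, 0); (1, 0, 0, 0, 0))


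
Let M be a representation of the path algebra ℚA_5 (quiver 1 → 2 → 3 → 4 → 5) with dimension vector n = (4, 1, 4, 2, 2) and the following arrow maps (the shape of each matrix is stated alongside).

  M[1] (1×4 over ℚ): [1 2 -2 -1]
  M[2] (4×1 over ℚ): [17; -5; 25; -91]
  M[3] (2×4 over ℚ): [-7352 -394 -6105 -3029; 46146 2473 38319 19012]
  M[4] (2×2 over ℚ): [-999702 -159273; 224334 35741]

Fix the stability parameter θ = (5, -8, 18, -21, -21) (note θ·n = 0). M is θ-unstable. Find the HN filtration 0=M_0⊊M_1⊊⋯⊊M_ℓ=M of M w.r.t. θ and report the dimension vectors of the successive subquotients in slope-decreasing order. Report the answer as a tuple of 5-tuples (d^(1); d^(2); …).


Barcode: M ≅ I[1,1]^3, I[1,3], I[3,3], I[3,4], I[3,5], I[5,5]. HN layers by μ_θ (5 steps, strictly decreasing):
  μ^(1)=18; μ^(2)=5; μ^(3)=-3/2; μ^(4)=-8; μ^(5)=-21

((0, 0, 2, 0, 0); (3, 0, 0, 0, 0); (1, 1, 1, 1, 0); (0, 0, 1, 1, 1); (0, 0, 0, 0, 1))
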